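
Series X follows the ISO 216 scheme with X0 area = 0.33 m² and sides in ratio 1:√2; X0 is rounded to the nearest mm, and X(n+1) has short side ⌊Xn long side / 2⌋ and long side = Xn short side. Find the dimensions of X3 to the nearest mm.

170 × 241 mm

Let X0's short side be w mm. w · w√2 = 0.33 m² = 330,000 mm², so w ≈ 483.1 mm and w√2 ≈ 683.1 mm → X0 = 483 × 683 mm.
X1: ⌊683/2⌋ × 483 = 341 × 483 mm
X2: ⌊483/2⌋ × 341 = 241 × 341 mm
X3: ⌊341/2⌋ × 241 = 170 × 241 mm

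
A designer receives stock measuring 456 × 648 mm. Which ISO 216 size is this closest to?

Aspect ratio 648/456 ≈ 1.421 — close to the ISO √2 ≈ 1.414.
In the C-series (envelope sizes, between A and B): C2 = 458 × 648 mm.
Off by 2 mm total — nearest standard size.

C2 (458 × 648 mm)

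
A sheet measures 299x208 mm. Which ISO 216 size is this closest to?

Aspect ratio 299/208 ≈ 1.438 (ISO target is √2 ≈ 1.414).
In the A-series (A0 area = 1 m²): A4 = 210 × 297 mm.
Off by 4 mm total — nearest standard size.

A4 (210 × 297 mm)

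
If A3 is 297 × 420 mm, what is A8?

52 × 74 mm

A4: ⌊420/2⌋ × 297 = 210 × 297 mm
A5: ⌊297/2⌋ × 210 = 148 × 210 mm
A6: ⌊210/2⌋ × 148 = 105 × 148 mm
A7: ⌊148/2⌋ × 105 = 74 × 105 mm
A8: ⌊105/2⌋ × 74 = 52 × 74 mm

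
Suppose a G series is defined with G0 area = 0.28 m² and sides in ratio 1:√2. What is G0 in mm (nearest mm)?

Let the short side be w mm. Then w · w√2 = 0.28 m² = 280,000 mm².
w² = 280,000/√2, so w ≈ 445.0 mm; long side = w√2 ≈ 629.3 mm.

445 × 629 mm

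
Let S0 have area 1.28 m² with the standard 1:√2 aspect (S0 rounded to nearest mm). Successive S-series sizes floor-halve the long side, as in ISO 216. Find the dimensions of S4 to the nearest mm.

237 × 336 mm

Let S0's short side be w mm. w · w√2 = 1.28 m² = 1,280,000 mm², so w ≈ 951.4 mm and w√2 ≈ 1345.4 mm → S0 = 951 × 1345 mm.
S1: ⌊1345/2⌋ × 951 = 672 × 951 mm
S2: ⌊951/2⌋ × 672 = 475 × 672 mm
S3: ⌊672/2⌋ × 475 = 336 × 475 mm
S4: ⌊475/2⌋ × 336 = 237 × 336 mm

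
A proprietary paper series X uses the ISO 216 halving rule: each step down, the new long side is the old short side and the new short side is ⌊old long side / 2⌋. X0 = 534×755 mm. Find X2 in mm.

X1: ⌊755/2⌋ × 534 = 377 × 534 mm
X2: ⌊534/2⌋ × 377 = 267 × 377 mm

267 × 377 mm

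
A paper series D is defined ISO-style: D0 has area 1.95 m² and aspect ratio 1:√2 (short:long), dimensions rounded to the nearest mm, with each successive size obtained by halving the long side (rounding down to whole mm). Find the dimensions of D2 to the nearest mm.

587 × 830 mm

Let D0's short side be w mm. w · w√2 = 1.95 m² = 1,950,000 mm², so w ≈ 1174.2 mm and w√2 ≈ 1660.6 mm → D0 = 1174 × 1661 mm.
D1: ⌊1661/2⌋ × 1174 = 830 × 1174 mm
D2: ⌊1174/2⌋ × 830 = 587 × 830 mm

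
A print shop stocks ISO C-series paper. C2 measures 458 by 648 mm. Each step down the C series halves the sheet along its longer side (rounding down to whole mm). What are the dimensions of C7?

C3: ⌊648/2⌋ × 458 = 324 × 458 mm
C4: ⌊458/2⌋ × 324 = 229 × 324 mm
C5: ⌊324/2⌋ × 229 = 162 × 229 mm
C6: ⌊229/2⌋ × 162 = 114 × 162 mm
C7: ⌊162/2⌋ × 114 = 81 × 114 mm

81 × 114 mm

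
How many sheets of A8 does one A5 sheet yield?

Each ISO step halves the sheet: 1 × A5 → 2 × A6 → 4 × A7 → 8 × A8
From A5 to A8 is 3 halving steps: 2^3 = 8.

8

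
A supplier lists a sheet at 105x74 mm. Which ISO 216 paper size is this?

A7 (74 × 105 mm)

Aspect ratio 105/74 ≈ 1.419 — close to the ISO √2 ≈ 1.414.
In the A-series (A0 area = 1 m²): A7 = 74 × 105 mm.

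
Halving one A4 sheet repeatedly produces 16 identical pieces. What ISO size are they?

A8

16 = 2^4, so 4 halving steps.
A4 → A5 → … → A8 after 4 steps.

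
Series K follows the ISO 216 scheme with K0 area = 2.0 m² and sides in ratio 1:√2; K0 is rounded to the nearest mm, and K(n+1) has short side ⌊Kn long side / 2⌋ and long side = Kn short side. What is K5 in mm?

Let K0's short side be w mm. w · w√2 = 2.0 m² = 2,000,000 mm², so w ≈ 1189.2 mm and w√2 ≈ 1681.8 mm → K0 = 1189 × 1682 mm.
K1: ⌊1682/2⌋ × 1189 = 841 × 1189 mm
K2: ⌊1189/2⌋ × 841 = 594 × 841 mm
K3: ⌊841/2⌋ × 594 = 420 × 594 mm
K4: ⌊594/2⌋ × 420 = 297 × 420 mm
K5: ⌊420/2⌋ × 297 = 210 × 297 mm

210 × 297 mm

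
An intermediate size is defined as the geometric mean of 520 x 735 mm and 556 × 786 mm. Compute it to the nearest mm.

Short side: √(520 · 556) = √289120 ≈ 537.7 → 538 mm
Long side: √(735 · 786) = √577710 ≈ 760.1 → 760 mm

538 × 760 mm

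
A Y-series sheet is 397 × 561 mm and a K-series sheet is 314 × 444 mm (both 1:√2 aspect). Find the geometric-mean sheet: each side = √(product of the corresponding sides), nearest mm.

Short side: √(397 · 314) = √124658 ≈ 353.1 → 353 mm
Long side: √(561 · 444) = √249084 ≈ 499.1 → 499 mm

353 × 499 mm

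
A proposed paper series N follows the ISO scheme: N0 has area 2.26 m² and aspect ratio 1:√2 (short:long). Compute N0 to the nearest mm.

1264 × 1788 mm

Let the short side be w mm. Then w · w√2 = 2.26 m² = 2,260,000 mm².
w² = 2,260,000/√2, so w ≈ 1264.1 mm; long side = w√2 ≈ 1787.8 mm.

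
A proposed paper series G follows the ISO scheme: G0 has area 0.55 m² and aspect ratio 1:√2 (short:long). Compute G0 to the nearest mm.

624 × 882 mm

Let the short side be w mm. Then w · w√2 = 0.55 m² = 550,000 mm².
w² = 550,000/√2, so w ≈ 623.6 mm; long side = w√2 ≈ 881.9 mm.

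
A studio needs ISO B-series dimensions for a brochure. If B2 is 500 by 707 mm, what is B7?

B3: ⌊707/2⌋ × 500 = 353 × 500 mm
B4: ⌊500/2⌋ × 353 = 250 × 353 mm
B5: ⌊353/2⌋ × 250 = 176 × 250 mm
B6: ⌊250/2⌋ × 176 = 125 × 176 mm
B7: ⌊176/2⌋ × 125 = 88 × 125 mm

88 × 125 mm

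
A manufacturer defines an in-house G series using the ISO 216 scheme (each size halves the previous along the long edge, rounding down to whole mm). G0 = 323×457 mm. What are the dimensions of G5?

57 × 80 mm

G1 = 228 × 323 mm (from G0 by 1 halving).
G2: ⌊323/2⌋ × 228 = 161 × 228 mm
G3: ⌊228/2⌋ × 161 = 114 × 161 mm
G4: ⌊161/2⌋ × 114 = 80 × 114 mm
G5: ⌊114/2⌋ × 80 = 57 × 80 mm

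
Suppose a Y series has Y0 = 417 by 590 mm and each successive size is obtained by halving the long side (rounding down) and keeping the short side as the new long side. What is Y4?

Y1: ⌊590/2⌋ × 417 = 295 × 417 mm
Y2: ⌊417/2⌋ × 295 = 208 × 295 mm
Y3: ⌊295/2⌋ × 208 = 147 × 208 mm
Y4: ⌊208/2⌋ × 147 = 104 × 147 mm

104 × 147 mm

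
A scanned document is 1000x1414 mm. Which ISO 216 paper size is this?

B0 (1000 × 1414 mm)

Aspect ratio 1414/1000 ≈ 1.414 — close to the ISO √2 ≈ 1.414.
In the B-series (B0 = 1000 × 1414 mm): B0 = 1000 × 1414 mm.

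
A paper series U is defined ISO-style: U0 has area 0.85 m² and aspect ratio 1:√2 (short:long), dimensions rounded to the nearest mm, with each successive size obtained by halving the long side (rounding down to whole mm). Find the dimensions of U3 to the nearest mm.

Let U0's short side be w mm. w · w√2 = 0.85 m² = 850,000 mm², so w ≈ 775.3 mm and w√2 ≈ 1096.4 mm → U0 = 775 × 1096 mm.
U1: ⌊1096/2⌋ × 775 = 548 × 775 mm
U2: ⌊775/2⌋ × 548 = 387 × 548 mm
U3: ⌊548/2⌋ × 387 = 274 × 387 mm

274 × 387 mm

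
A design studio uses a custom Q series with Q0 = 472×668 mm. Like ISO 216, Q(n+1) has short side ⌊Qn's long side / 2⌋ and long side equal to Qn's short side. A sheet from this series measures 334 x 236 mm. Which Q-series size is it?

Q2

Q0: 472 × 668 mm
Q1: 334 × 472 mm
Q2: 236 × 334 mm
Q3: 167 × 236 mm
→ matches Q2.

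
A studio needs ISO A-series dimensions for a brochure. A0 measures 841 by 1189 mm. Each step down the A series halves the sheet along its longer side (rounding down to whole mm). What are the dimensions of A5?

A1: ⌊1189/2⌋ × 841 = 594 × 841 mm
A2: ⌊841/2⌋ × 594 = 420 × 594 mm
A3: ⌊594/2⌋ × 420 = 297 × 420 mm
A4: ⌊420/2⌋ × 297 = 210 × 297 mm
A5: ⌊297/2⌋ × 210 = 148 × 210 mm

148 × 210 mm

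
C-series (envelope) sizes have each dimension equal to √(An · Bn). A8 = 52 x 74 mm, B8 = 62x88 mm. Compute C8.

Short side: √(52 · 62) = √3224 ≈ 56.8 → 57 mm
Long side: √(74 · 88) = √6512 ≈ 80.7 → 81 mm

57 × 81 mm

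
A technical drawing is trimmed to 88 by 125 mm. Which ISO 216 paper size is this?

B7 (88 × 125 mm)

Aspect ratio 125/88 ≈ 1.420 — close to the ISO √2 ≈ 1.414.
In the B-series (B0 = 1000 × 1414 mm): B7 = 88 × 125 mm.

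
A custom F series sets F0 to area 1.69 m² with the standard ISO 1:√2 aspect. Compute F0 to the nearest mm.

Let the short side be w mm. Then w · w√2 = 1.69 m² = 1,690,000 mm².
w² = 1,690,000/√2, so w ≈ 1093.2 mm; long side = w√2 ≈ 1546.0 mm.

1093 × 1546 mm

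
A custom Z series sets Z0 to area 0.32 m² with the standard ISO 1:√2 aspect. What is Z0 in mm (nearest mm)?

Let the short side be w mm. Then w · w√2 = 0.32 m² = 320,000 mm².
w² = 320,000/√2, so w ≈ 475.7 mm; long side = w√2 ≈ 672.7 mm.

476 × 673 mm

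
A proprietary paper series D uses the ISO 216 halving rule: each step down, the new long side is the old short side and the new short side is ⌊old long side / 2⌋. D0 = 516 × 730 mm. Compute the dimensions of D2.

D1: ⌊730/2⌋ × 516 = 365 × 516 mm
D2: ⌊516/2⌋ × 365 = 258 × 365 mm

258 × 365 mm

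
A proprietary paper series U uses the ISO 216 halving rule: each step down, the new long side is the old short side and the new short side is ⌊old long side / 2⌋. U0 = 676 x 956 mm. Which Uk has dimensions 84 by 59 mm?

U7

U0: 676 × 956 mm
U1: 478 × 676 mm
U2: 338 × 478 mm
U3: 239 × 338 mm
U4: 169 × 239 mm
U5: 119 × 169 mm
U6: 84 × 119 mm
U7: 59 × 84 mm
U8: 42 × 59 mm
→ matches U7.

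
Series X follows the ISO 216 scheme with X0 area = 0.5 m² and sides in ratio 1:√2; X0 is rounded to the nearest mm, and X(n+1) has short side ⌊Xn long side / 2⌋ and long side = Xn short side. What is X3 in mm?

210 × 297 mm

Let X0's short side be w mm. w · w√2 = 0.5 m² = 500,000 mm², so w ≈ 594.6 mm and w√2 ≈ 840.9 mm → X0 = 595 × 841 mm.
X1: ⌊841/2⌋ × 595 = 420 × 595 mm
X2: ⌊595/2⌋ × 420 = 297 × 420 mm
X3: ⌊420/2⌋ × 297 = 210 × 297 mm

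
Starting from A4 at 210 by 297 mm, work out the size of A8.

52 × 74 mm

A5: ⌊297/2⌋ × 210 = 148 × 210 mm
A6: ⌊210/2⌋ × 148 = 105 × 148 mm
A7: ⌊148/2⌋ × 105 = 74 × 105 mm
A8: ⌊105/2⌋ × 74 = 52 × 74 mm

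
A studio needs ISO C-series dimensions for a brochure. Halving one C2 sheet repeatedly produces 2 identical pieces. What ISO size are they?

C3

2 = 2^1, so 1 halving step.
C2 → C3 → … → C3 after 1 step.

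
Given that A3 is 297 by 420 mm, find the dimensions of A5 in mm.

148 × 210 mm

A4: ⌊420/2⌋ × 297 = 210 × 297 mm
A5: ⌊297/2⌋ × 210 = 148 × 210 mm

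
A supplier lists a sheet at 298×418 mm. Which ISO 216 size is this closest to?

Aspect ratio 418/298 ≈ 1.403 — close to the ISO √2 ≈ 1.414.
In the A-series (A0 area = 1 m²): A3 = 297 × 420 mm.
Off by 3 mm total — nearest standard size.

A3 (297 × 420 mm)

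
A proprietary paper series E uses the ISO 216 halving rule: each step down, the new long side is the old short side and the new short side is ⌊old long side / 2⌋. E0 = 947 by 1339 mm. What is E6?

118 × 167 mm

E1: ⌊1339/2⌋ × 947 = 669 × 947 mm
E2: ⌊947/2⌋ × 669 = 473 × 669 mm
E3: ⌊669/2⌋ × 473 = 334 × 473 mm
E4: ⌊473/2⌋ × 334 = 236 × 334 mm
E5: ⌊334/2⌋ × 236 = 167 × 236 mm
E6: ⌊236/2⌋ × 167 = 118 × 167 mm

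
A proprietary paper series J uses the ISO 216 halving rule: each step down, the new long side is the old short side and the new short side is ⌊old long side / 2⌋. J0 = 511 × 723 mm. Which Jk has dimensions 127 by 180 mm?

J0: 511 × 723 mm
J1: 361 × 511 mm
J2: 255 × 361 mm
J3: 180 × 255 mm
J4: 127 × 180 mm
J5: 90 × 127 mm
→ matches J4.

J4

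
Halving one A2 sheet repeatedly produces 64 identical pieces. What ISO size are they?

A8

64 = 2^6, so 6 halving steps.
A2 → A3 → … → A8 after 6 steps.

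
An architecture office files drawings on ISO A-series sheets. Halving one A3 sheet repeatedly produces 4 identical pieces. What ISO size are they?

4 = 2^2, so 2 halving steps.
A3 → A4 → … → A5 after 2 steps.

A5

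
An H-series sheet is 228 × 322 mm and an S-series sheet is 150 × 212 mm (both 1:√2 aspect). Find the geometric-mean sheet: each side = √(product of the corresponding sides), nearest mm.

185 × 261 mm

Short side: √(228 · 150) = √34200 ≈ 184.9 → 185 mm
Long side: √(322 · 212) = √68264 ≈ 261.3 → 261 mm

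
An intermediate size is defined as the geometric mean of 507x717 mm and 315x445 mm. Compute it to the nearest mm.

400 × 565 mm

Short side: √(507 · 315) = √159705 ≈ 399.6 → 400 mm
Long side: √(717 · 445) = √319065 ≈ 564.9 → 565 mm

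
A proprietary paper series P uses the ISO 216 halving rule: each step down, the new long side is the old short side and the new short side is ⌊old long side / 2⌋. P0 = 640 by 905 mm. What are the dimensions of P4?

160 × 226 mm

P1: ⌊905/2⌋ × 640 = 452 × 640 mm
P2: ⌊640/2⌋ × 452 = 320 × 452 mm
P3: ⌊452/2⌋ × 320 = 226 × 320 mm
P4: ⌊320/2⌋ × 226 = 160 × 226 mm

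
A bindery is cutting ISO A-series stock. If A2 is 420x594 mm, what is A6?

105 × 148 mm

A3: ⌊594/2⌋ × 420 = 297 × 420 mm
A4: ⌊420/2⌋ × 297 = 210 × 297 mm
A5: ⌊297/2⌋ × 210 = 148 × 210 mm
A6: ⌊210/2⌋ × 148 = 105 × 148 mm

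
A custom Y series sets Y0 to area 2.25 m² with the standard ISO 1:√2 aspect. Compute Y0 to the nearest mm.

Let the short side be w mm. Then w · w√2 = 2.25 m² = 2,250,000 mm².
w² = 2,250,000/√2, so w ≈ 1261.3 mm; long side = w√2 ≈ 1783.8 mm.

1261 × 1784 mm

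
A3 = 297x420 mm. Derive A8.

52 × 74 mm

A4: ⌊420/2⌋ × 297 = 210 × 297 mm
A5: ⌊297/2⌋ × 210 = 148 × 210 mm
A6: ⌊210/2⌋ × 148 = 105 × 148 mm
A7: ⌊148/2⌋ × 105 = 74 × 105 mm
A8: ⌊105/2⌋ × 74 = 52 × 74 mm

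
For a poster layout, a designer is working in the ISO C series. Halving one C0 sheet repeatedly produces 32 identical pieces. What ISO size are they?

C5

32 = 2^5, so 5 halving steps.
C0 → C1 → … → C5 after 5 steps.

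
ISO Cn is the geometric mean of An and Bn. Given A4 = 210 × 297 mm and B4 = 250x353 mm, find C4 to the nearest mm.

Short side: √(210 · 250) = √52500 ≈ 229.1 → 229 mm
Long side: √(297 · 353) = √104841 ≈ 323.8 → 324 mm

229 × 324 mm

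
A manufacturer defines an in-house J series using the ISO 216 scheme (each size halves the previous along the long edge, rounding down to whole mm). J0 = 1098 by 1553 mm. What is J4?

274 × 388 mm

J1: ⌊1553/2⌋ × 1098 = 776 × 1098 mm
J2: ⌊1098/2⌋ × 776 = 549 × 776 mm
J3: ⌊776/2⌋ × 549 = 388 × 549 mm
J4: ⌊549/2⌋ × 388 = 274 × 388 mm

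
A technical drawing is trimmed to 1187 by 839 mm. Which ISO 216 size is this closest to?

A0 (841 × 1189 mm)

Aspect ratio 1187/839 ≈ 1.415 — close to the ISO √2 ≈ 1.414.
In the A-series (A0 area = 1 m²): A0 = 841 × 1189 mm.
Off by 4 mm total — nearest standard size.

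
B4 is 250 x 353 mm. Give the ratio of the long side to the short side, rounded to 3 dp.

353 / 250 = 1.412
ISO 216 targets √2 ≈ 1.414; the -0.002 deviation is from mm rounding.

1.412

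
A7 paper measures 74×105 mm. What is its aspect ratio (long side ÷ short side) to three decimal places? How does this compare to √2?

1.419

105 / 74 = 1.419
ISO 216 targets √2 ≈ 1.414; the +0.005 deviation is from mm rounding.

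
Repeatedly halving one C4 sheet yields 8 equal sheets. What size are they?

8 = 2^3, so 3 halving steps.
C4 → C5 → … → C7 after 3 steps.

C7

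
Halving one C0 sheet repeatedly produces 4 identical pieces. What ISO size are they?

C2

4 = 2^2, so 2 halving steps.
C0 → C1 → … → C2 after 2 steps.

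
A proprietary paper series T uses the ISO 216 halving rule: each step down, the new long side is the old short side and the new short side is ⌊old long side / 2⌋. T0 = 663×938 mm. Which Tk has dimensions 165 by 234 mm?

T0: 663 × 938 mm
T1: 469 × 663 mm
T2: 331 × 469 mm
T3: 234 × 331 mm
T4: 165 × 234 mm
T5: 117 × 165 mm
→ matches T4.

T4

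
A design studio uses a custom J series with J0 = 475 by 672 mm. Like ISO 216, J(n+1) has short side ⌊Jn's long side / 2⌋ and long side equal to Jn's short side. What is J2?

237 × 336 mm

J1: ⌊672/2⌋ × 475 = 336 × 475 mm
J2: ⌊475/2⌋ × 336 = 237 × 336 mm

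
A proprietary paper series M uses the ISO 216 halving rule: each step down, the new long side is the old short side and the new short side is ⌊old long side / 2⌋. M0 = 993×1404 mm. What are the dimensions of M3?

M1: ⌊1404/2⌋ × 993 = 702 × 993 mm
M2: ⌊993/2⌋ × 702 = 496 × 702 mm
M3: ⌊702/2⌋ × 496 = 351 × 496 mm

351 × 496 mm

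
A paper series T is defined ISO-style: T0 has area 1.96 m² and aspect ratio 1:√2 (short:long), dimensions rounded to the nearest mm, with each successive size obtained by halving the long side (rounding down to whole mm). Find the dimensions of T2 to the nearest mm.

Let T0's short side be w mm. w · w√2 = 1.96 m² = 1,960,000 mm², so w ≈ 1177.3 mm and w√2 ≈ 1664.9 mm → T0 = 1177 × 1665 mm.
T1: ⌊1665/2⌋ × 1177 = 832 × 1177 mm
T2: ⌊1177/2⌋ × 832 = 588 × 832 mm

588 × 832 mm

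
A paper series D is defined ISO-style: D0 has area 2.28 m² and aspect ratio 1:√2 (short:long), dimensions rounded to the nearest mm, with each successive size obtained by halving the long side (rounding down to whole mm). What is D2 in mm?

Let D0's short side be w mm. w · w√2 = 2.28 m² = 2,280,000 mm², so w ≈ 1269.7 mm and w√2 ≈ 1795.7 mm → D0 = 1270 × 1796 mm.
D1: ⌊1796/2⌋ × 1270 = 898 × 1270 mm
D2: ⌊1270/2⌋ × 898 = 635 × 898 mm

635 × 898 mm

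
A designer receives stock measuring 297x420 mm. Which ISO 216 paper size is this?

Aspect ratio 420/297 ≈ 1.414 — close to the ISO √2 ≈ 1.414.
In the A-series (A0 area = 1 m²): A3 = 297 × 420 mm.

A3 (297 × 420 mm)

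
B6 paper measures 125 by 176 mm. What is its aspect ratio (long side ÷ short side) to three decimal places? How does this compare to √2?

1.408

176 / 125 = 1.408
ISO 216 targets √2 ≈ 1.414; the -0.006 deviation is from mm rounding.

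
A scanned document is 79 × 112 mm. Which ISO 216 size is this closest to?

C7 (81 × 114 mm)

Aspect ratio 112/79 ≈ 1.418 — close to the ISO √2 ≈ 1.414.
In the C-series (envelope sizes, between A and B): C7 = 81 × 114 mm.
Off by 4 mm total — nearest standard size.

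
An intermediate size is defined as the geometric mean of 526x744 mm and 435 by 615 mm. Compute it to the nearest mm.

478 × 676 mm

Short side: √(526 · 435) = √228810 ≈ 478.3 → 478 mm
Long side: √(744 · 615) = √457560 ≈ 676.4 → 676 mm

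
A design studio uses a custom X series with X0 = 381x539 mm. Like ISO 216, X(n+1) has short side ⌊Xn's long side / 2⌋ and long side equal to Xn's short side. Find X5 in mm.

67 × 95 mm

X1: ⌊539/2⌋ × 381 = 269 × 381 mm
X2: ⌊381/2⌋ × 269 = 190 × 269 mm
X3: ⌊269/2⌋ × 190 = 134 × 190 mm
X4: ⌊190/2⌋ × 134 = 95 × 134 mm
X5: ⌊134/2⌋ × 95 = 67 × 95 mm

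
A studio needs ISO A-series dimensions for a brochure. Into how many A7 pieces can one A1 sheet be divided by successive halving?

A1 = 594 × 841 mm; A7 = 74 × 105 mm.
Each halving step doubles the count; 6 steps from A1 to A7.
2^6 = 64.

64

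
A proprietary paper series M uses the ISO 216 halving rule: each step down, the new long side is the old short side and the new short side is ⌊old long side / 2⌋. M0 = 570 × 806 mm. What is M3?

201 × 285 mm

M1: ⌊806/2⌋ × 570 = 403 × 570 mm
M2: ⌊570/2⌋ × 403 = 285 × 403 mm
M3: ⌊403/2⌋ × 285 = 201 × 285 mm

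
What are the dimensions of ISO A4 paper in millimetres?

A0 = 841 × 1189 mm (A0 has area 1 m², aspect 1:√2).
A1: ⌊1189/2⌋ × 841 = 594 × 841 mm
A2: ⌊841/2⌋ × 594 = 420 × 594 mm
A3: ⌊594/2⌋ × 420 = 297 × 420 mm
A4: ⌊420/2⌋ × 297 = 210 × 297 mm

210 × 297 mm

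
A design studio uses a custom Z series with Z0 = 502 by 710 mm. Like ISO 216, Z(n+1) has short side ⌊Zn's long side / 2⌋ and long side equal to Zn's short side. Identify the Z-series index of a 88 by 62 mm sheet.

Z6

Z0: 502 × 710 mm
Z1: 355 × 502 mm
Z2: 251 × 355 mm
Z3: 177 × 251 mm
Z4: 125 × 177 mm
Z5: 88 × 125 mm
Z6: 62 × 88 mm
Z7: 44 × 62 mm
→ matches Z6.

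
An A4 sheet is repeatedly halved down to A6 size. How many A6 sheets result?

4

Each ISO step halves the sheet: 1 × A4 → 2 × A5 → 4 × A6
From A4 to A6 is 2 halving steps: 2^2 = 4.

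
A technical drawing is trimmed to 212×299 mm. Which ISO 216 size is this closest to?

A4 (210 × 297 mm)

Aspect ratio 299/212 ≈ 1.410 — close to the ISO √2 ≈ 1.414.
In the A-series (A0 area = 1 m²): A4 = 210 × 297 mm.
Off by 4 mm total — nearest standard size.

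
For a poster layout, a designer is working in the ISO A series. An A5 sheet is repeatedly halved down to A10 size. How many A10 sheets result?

32

A5 = 148 × 210 mm; A10 = 26 × 37 mm.
Each halving step doubles the count; 5 steps from A5 to A10.
2^5 = 32.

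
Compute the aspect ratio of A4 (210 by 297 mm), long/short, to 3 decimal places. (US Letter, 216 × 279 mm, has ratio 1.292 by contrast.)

1.414

297 / 210 = 1.414
Matches √2 ≈ 1.414 — the ISO 216 defining ratio.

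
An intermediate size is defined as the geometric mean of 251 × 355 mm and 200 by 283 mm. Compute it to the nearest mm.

224 × 317 mm

Short side: √(251 · 200) = √50200 ≈ 224.1 → 224 mm
Long side: √(355 · 283) = √100465 ≈ 317.0 → 317 mm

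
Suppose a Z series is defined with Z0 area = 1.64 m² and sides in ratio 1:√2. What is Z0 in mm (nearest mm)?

1077 × 1523 mm

Let the short side be w mm. Then w · w√2 = 1.64 m² = 1,640,000 mm².
w² = 1,640,000/√2, so w ≈ 1076.9 mm; long side = w√2 ≈ 1522.9 mm.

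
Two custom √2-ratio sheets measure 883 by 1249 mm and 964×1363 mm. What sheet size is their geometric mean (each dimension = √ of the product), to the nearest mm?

923 × 1305 mm

Short side: √(883 · 964) = √851212 ≈ 922.6 → 923 mm
Long side: √(1249 · 1363) = √1702387 ≈ 1304.8 → 1305 mm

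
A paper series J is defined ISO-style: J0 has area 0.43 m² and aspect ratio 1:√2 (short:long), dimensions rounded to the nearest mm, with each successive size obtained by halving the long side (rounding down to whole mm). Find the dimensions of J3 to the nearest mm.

195 × 275 mm

Let J0's short side be w mm. w · w√2 = 0.43 m² = 430,000 mm², so w ≈ 551.4 mm and w√2 ≈ 779.8 mm → J0 = 551 × 780 mm.
J1: ⌊780/2⌋ × 551 = 390 × 551 mm
J2: ⌊551/2⌋ × 390 = 275 × 390 mm
J3: ⌊390/2⌋ × 275 = 195 × 275 mm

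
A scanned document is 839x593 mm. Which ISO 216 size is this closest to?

A1 (594 × 841 mm)

Aspect ratio 839/593 ≈ 1.415 — close to the ISO √2 ≈ 1.414.
In the A-series (A0 area = 1 m²): A1 = 594 × 841 mm.
Off by 3 mm total — nearest standard size.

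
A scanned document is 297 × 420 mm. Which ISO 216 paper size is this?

A3 (297 × 420 mm)

Aspect ratio 420/297 ≈ 1.414 — close to the ISO √2 ≈ 1.414.
In the A-series (A0 area = 1 m²): A3 = 297 × 420 mm.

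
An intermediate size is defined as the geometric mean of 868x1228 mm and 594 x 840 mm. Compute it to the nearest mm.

718 × 1016 mm

Short side: √(868 · 594) = √515592 ≈ 718.0 → 718 mm
Long side: √(1228 · 840) = √1031520 ≈ 1015.6 → 1016 mm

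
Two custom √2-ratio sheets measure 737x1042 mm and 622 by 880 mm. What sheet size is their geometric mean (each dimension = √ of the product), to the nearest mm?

677 × 958 mm

Short side: √(737 · 622) = √458414 ≈ 677.1 → 677 mm
Long side: √(1042 · 880) = √916960 ≈ 957.6 → 958 mm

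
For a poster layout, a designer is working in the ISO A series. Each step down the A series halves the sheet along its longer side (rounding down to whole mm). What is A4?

A0 = 841 × 1189 mm (A0 has area 1 m², aspect 1:√2).
A1: ⌊1189/2⌋ × 841 = 594 × 841 mm
A2: ⌊841/2⌋ × 594 = 420 × 594 mm
A3: ⌊594/2⌋ × 420 = 297 × 420 mm
A4: ⌊420/2⌋ × 297 = 210 × 297 mm

210 × 297 mm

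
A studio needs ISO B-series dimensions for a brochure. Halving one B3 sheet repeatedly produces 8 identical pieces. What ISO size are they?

B6

8 = 2^3, so 3 halving steps.
B3 → B4 → … → B6 after 3 steps.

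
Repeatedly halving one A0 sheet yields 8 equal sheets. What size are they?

8 = 2^3, so 3 halving steps.
A0 → A1 → … → A3 after 3 steps.

A3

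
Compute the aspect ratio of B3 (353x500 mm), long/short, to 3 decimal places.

500 / 353 = 1.416
ISO 216 targets √2 ≈ 1.414; the +0.002 deviation is from mm rounding.

1.416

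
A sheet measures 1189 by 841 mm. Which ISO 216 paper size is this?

A0 (841 × 1189 mm)

Aspect ratio 1189/841 ≈ 1.414 — close to the ISO √2 ≈ 1.414.
In the A-series (A0 area = 1 m²): A0 = 841 × 1189 mm.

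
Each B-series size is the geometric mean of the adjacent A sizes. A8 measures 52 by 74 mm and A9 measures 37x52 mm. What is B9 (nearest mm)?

44 × 62 mm

Short side: √(52 · 37) = √1924 ≈ 43.9 → 44 mm
Long side: √(74 · 52) = √3848 ≈ 62.0 → 62 mm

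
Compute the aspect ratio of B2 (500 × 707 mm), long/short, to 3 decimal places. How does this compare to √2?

707 / 500 = 1.414
Matches √2 ≈ 1.414 — the ISO 216 defining ratio.

1.414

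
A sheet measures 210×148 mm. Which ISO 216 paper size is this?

A5 (148 × 210 mm)

Aspect ratio 210/148 ≈ 1.419 — close to the ISO √2 ≈ 1.414.
In the A-series (A0 area = 1 m²): A5 = 148 × 210 mm.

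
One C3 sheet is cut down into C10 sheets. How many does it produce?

Each ISO step halves the sheet: 1 × C3 → 2 × C4 → 4 × C5 → 8 × C6 → …
From C3 to C10 is 7 halving steps: 2^7 = 128.

128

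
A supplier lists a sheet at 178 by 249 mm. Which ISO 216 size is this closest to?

Aspect ratio 249/178 ≈ 1.399 (ISO target is √2 ≈ 1.414).
In the B-series (B0 = 1000 × 1414 mm): B5 = 176 × 250 mm.
Off by 3 mm total — nearest standard size.

B5 (176 × 250 mm)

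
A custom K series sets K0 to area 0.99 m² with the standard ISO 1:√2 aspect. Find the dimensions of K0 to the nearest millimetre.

Let the short side be w mm. Then w · w√2 = 0.99 m² = 990,000 mm².
w² = 990,000/√2, so w ≈ 836.7 mm; long side = w√2 ≈ 1183.2 mm.

837 × 1183 mm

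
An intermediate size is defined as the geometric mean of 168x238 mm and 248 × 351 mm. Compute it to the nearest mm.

204 × 289 mm

Short side: √(168 · 248) = √41664 ≈ 204.1 → 204 mm
Long side: √(238 · 351) = √83538 ≈ 289.0 → 289 mm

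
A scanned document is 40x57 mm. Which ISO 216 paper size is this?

Aspect ratio 57/40 ≈ 1.425 — close to the ISO √2 ≈ 1.414.
In the C-series (envelope sizes, between A and B): C9 = 40 × 57 mm.

C9 (40 × 57 mm)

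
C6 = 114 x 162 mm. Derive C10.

28 × 40 mm

C7: ⌊162/2⌋ × 114 = 81 × 114 mm
C8: ⌊114/2⌋ × 81 = 57 × 81 mm
C9: ⌊81/2⌋ × 57 = 40 × 57 mm
C10: ⌊57/2⌋ × 40 = 28 × 40 mm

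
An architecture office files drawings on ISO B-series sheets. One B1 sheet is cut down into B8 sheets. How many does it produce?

Each ISO step halves the sheet: 1 × B1 → 2 × B2 → 4 × B3 → 8 × B4 → …
From B1 to B8 is 7 halving steps: 2^7 = 128.

128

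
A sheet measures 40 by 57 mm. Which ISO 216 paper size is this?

C9 (40 × 57 mm)

Aspect ratio 57/40 ≈ 1.425 — close to the ISO √2 ≈ 1.414.
In the C-series (envelope sizes, between A and B): C9 = 40 × 57 mm.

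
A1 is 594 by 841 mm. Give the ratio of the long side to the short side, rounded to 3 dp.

1.416

841 / 594 = 1.416
ISO 216 targets √2 ≈ 1.414; the +0.002 deviation is from mm rounding.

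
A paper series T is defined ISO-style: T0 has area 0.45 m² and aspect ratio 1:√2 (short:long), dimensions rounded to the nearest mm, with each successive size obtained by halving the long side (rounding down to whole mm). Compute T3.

199 × 282 mm

Let T0's short side be w mm. w · w√2 = 0.45 m² = 450,000 mm², so w ≈ 564.1 mm and w√2 ≈ 797.7 mm → T0 = 564 × 798 mm.
T1: ⌊798/2⌋ × 564 = 399 × 564 mm
T2: ⌊564/2⌋ × 399 = 282 × 399 mm
T3: ⌊399/2⌋ × 282 = 199 × 282 mm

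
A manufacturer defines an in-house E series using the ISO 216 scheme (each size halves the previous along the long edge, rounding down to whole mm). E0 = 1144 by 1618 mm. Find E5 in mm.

E1: ⌊1618/2⌋ × 1144 = 809 × 1144 mm
E2: ⌊1144/2⌋ × 809 = 572 × 809 mm
E3: ⌊809/2⌋ × 572 = 404 × 572 mm
E4: ⌊572/2⌋ × 404 = 286 × 404 mm
E5: ⌊404/2⌋ × 286 = 202 × 286 mm

202 × 286 mm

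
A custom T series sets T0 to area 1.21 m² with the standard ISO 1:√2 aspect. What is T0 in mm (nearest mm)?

925 × 1308 mm

Let the short side be w mm. Then w · w√2 = 1.21 m² = 1,210,000 mm².
w² = 1,210,000/√2, so w ≈ 925.0 mm; long side = w√2 ≈ 1308.1 mm.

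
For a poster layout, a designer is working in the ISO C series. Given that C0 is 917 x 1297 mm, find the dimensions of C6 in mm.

114 × 162 mm

C1: ⌊1297/2⌋ × 917 = 648 × 917 mm
C2: ⌊917/2⌋ × 648 = 458 × 648 mm
C3: ⌊648/2⌋ × 458 = 324 × 458 mm
C4: ⌊458/2⌋ × 324 = 229 × 324 mm
C5: ⌊324/2⌋ × 229 = 162 × 229 mm
C6: ⌊229/2⌋ × 162 = 114 × 162 mm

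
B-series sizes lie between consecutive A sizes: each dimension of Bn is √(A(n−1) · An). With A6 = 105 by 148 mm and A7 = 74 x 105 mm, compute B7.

Short side: √(105 · 74) = √7770 ≈ 88.1 → 88 mm
Long side: √(148 · 105) = √15540 ≈ 124.7 → 125 mm

88 × 125 mm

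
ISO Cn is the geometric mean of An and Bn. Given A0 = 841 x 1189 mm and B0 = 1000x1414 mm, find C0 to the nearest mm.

917 × 1297 mm

Short side: √(841 · 1000) = √841000 ≈ 917.1 → 917 mm
Long side: √(1189 · 1414) = √1681246 ≈ 1296.6 → 1297 mm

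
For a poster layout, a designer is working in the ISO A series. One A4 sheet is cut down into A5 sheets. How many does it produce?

Each ISO step halves the sheet: 1 × A4 → 2 × A5
From A4 to A5 is 1 halving step: 2^1 = 2.

2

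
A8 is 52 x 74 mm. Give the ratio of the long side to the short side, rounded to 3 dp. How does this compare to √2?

1.423

74 / 52 = 1.423
ISO 216 targets √2 ≈ 1.414; the +0.009 deviation is from mm rounding.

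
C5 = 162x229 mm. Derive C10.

28 × 40 mm

C6: ⌊229/2⌋ × 162 = 114 × 162 mm
C7: ⌊162/2⌋ × 114 = 81 × 114 mm
C8: ⌊114/2⌋ × 81 = 57 × 81 mm
C9: ⌊81/2⌋ × 57 = 40 × 57 mm
C10: ⌊57/2⌋ × 40 = 28 × 40 mm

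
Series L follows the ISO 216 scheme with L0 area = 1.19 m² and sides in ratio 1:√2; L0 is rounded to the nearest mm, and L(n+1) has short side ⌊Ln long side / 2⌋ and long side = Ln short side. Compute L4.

Let L0's short side be w mm. w · w√2 = 1.19 m² = 1,190,000 mm², so w ≈ 917.3 mm and w√2 ≈ 1297.3 mm → L0 = 917 × 1297 mm.
L1: ⌊1297/2⌋ × 917 = 648 × 917 mm
L2: ⌊917/2⌋ × 648 = 458 × 648 mm
L3: ⌊648/2⌋ × 458 = 324 × 458 mm
L4: ⌊458/2⌋ × 324 = 229 × 324 mm

229 × 324 mm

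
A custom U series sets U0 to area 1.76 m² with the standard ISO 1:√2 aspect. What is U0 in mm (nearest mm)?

Let the short side be w mm. Then w · w√2 = 1.76 m² = 1,760,000 mm².
w² = 1,760,000/√2, so w ≈ 1115.6 mm; long side = w√2 ≈ 1577.7 mm.

1116 × 1578 mm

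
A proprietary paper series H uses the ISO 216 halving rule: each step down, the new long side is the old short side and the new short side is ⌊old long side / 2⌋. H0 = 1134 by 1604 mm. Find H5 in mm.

200 × 283 mm

H1: ⌊1604/2⌋ × 1134 = 802 × 1134 mm
H2: ⌊1134/2⌋ × 802 = 567 × 802 mm
H3: ⌊802/2⌋ × 567 = 401 × 567 mm
H4: ⌊567/2⌋ × 401 = 283 × 401 mm
H5: ⌊401/2⌋ × 283 = 200 × 283 mm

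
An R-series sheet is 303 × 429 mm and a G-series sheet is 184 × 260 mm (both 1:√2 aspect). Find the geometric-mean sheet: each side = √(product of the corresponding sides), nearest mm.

236 × 334 mm

Short side: √(303 · 184) = √55752 ≈ 236.1 → 236 mm
Long side: √(429 · 260) = √111540 ≈ 334.0 → 334 mm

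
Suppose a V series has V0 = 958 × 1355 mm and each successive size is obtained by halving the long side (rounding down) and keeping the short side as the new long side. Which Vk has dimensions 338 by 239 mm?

V4

V0: 958 × 1355 mm
V1: 677 × 958 mm
V2: 479 × 677 mm
V3: 338 × 479 mm
V4: 239 × 338 mm
V5: 169 × 239 mm
→ matches V4.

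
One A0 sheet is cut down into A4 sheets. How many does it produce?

16

Each ISO step halves the sheet: 1 × A0 → 2 × A1 → 4 × A2 → 8 × A3 → …
From A0 to A4 is 4 halving steps: 2^4 = 16.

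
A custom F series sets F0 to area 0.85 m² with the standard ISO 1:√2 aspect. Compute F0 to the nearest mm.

775 × 1096 mm

Let the short side be w mm. Then w · w√2 = 0.85 m² = 850,000 mm².
w² = 850,000/√2, so w ≈ 775.3 mm; long side = w√2 ≈ 1096.4 mm.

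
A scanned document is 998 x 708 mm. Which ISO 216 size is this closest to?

Aspect ratio 998/708 ≈ 1.410 — close to the ISO √2 ≈ 1.414.
In the B-series (B0 = 1000 × 1414 mm): B1 = 707 × 1000 mm.
Off by 3 mm total — nearest standard size.

B1 (707 × 1000 mm)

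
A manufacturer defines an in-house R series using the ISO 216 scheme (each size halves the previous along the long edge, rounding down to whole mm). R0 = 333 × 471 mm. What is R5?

R1: ⌊471/2⌋ × 333 = 235 × 333 mm
R2: ⌊333/2⌋ × 235 = 166 × 235 mm
R3: ⌊235/2⌋ × 166 = 117 × 166 mm
R4: ⌊166/2⌋ × 117 = 83 × 117 mm
R5: ⌊117/2⌋ × 83 = 58 × 83 mm

58 × 83 mm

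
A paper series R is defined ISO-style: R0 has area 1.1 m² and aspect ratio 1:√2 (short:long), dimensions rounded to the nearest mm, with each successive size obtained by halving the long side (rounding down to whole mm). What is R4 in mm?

220 × 311 mm

Let R0's short side be w mm. w · w√2 = 1.1 m² = 1,100,000 mm², so w ≈ 881.9 mm and w√2 ≈ 1247.3 mm → R0 = 882 × 1247 mm.
R1: ⌊1247/2⌋ × 882 = 623 × 882 mm
R2: ⌊882/2⌋ × 623 = 441 × 623 mm
R3: ⌊623/2⌋ × 441 = 311 × 441 mm
R4: ⌊441/2⌋ × 311 = 220 × 311 mm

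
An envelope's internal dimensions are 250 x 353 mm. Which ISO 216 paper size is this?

Aspect ratio 353/250 ≈ 1.412 — close to the ISO √2 ≈ 1.414.
In the B-series (B0 = 1000 × 1414 mm): B4 = 250 × 353 mm.

B4 (250 × 353 mm)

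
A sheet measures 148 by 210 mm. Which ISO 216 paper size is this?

A5 (148 × 210 mm)

Aspect ratio 210/148 ≈ 1.419 — close to the ISO √2 ≈ 1.414.
In the A-series (A0 area = 1 m²): A5 = 148 × 210 mm.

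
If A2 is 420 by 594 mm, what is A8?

A3: ⌊594/2⌋ × 420 = 297 × 420 mm
A4: ⌊420/2⌋ × 297 = 210 × 297 mm
A5: ⌊297/2⌋ × 210 = 148 × 210 mm
A6: ⌊210/2⌋ × 148 = 105 × 148 mm
A7: ⌊148/2⌋ × 105 = 74 × 105 mm
A8: ⌊105/2⌋ × 74 = 52 × 74 mm

52 × 74 mm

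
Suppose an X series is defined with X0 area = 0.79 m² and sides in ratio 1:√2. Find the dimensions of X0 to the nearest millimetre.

Let the short side be w mm. Then w · w√2 = 0.79 m² = 790,000 mm².
w² = 790,000/√2, so w ≈ 747.4 mm; long side = w√2 ≈ 1057.0 mm.

747 × 1057 mm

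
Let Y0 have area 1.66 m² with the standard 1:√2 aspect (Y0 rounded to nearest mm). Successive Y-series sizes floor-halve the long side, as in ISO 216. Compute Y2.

541 × 766 mm

Let Y0's short side be w mm. w · w√2 = 1.66 m² = 1,660,000 mm², so w ≈ 1083.4 mm and w√2 ≈ 1532.2 mm → Y0 = 1083 × 1532 mm.
Y1: ⌊1532/2⌋ × 1083 = 766 × 1083 mm
Y2: ⌊1083/2⌋ × 766 = 541 × 766 mm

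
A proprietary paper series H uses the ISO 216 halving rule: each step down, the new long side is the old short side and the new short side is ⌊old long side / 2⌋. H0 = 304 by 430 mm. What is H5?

53 × 76 mm

H1: ⌊430/2⌋ × 304 = 215 × 304 mm
H2: ⌊304/2⌋ × 215 = 152 × 215 mm
H3: ⌊215/2⌋ × 152 = 107 × 152 mm
H4: ⌊152/2⌋ × 107 = 76 × 107 mm
H5: ⌊107/2⌋ × 76 = 53 × 76 mm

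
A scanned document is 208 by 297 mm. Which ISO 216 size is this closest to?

Aspect ratio 297/208 ≈ 1.428 — close to the ISO √2 ≈ 1.414.
In the A-series (A0 area = 1 m²): A4 = 210 × 297 mm.
Off by 2 mm total — nearest standard size.

A4 (210 × 297 mm)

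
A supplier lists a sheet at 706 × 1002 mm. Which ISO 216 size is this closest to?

B1 (707 × 1000 mm)

Aspect ratio 1002/706 ≈ 1.419 — close to the ISO √2 ≈ 1.414.
In the B-series (B0 = 1000 × 1414 mm): B1 = 707 × 1000 mm.
Off by 3 mm total — nearest standard size.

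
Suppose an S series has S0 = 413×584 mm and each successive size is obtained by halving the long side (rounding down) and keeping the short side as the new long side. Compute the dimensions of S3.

146 × 206 mm

S1: ⌊584/2⌋ × 413 = 292 × 413 mm
S2: ⌊413/2⌋ × 292 = 206 × 292 mm
S3: ⌊292/2⌋ × 206 = 146 × 206 mm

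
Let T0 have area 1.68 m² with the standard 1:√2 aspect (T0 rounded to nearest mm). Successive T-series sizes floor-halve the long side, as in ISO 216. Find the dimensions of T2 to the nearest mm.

545 × 770 mm

Let T0's short side be w mm. w · w√2 = 1.68 m² = 1,680,000 mm², so w ≈ 1089.9 mm and w√2 ≈ 1541.4 mm → T0 = 1090 × 1541 mm.
T1: ⌊1541/2⌋ × 1090 = 770 × 1090 mm
T2: ⌊1090/2⌋ × 770 = 545 × 770 mm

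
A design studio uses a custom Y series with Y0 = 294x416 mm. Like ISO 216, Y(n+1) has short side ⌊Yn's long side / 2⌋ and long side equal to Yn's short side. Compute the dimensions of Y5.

Y1: ⌊416/2⌋ × 294 = 208 × 294 mm
Y2: ⌊294/2⌋ × 208 = 147 × 208 mm
Y3: ⌊208/2⌋ × 147 = 104 × 147 mm
Y4: ⌊147/2⌋ × 104 = 73 × 104 mm
Y5: ⌊104/2⌋ × 73 = 52 × 73 mm

52 × 73 mm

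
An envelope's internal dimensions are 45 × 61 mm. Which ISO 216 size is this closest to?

Aspect ratio 61/45 ≈ 1.356 (ISO target is √2 ≈ 1.414).
In the B-series (B0 = 1000 × 1414 mm): B9 = 44 × 62 mm.
Off by 2 mm total — nearest standard size.

B9 (44 × 62 mm)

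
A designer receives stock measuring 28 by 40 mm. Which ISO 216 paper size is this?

Aspect ratio 40/28 ≈ 1.429 — close to the ISO √2 ≈ 1.414.
In the C-series (envelope sizes, between A and B): C10 = 28 × 40 mm.

C10 (28 × 40 mm)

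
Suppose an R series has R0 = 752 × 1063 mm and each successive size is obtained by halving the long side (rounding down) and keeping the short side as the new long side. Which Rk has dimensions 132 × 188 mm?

R0: 752 × 1063 mm
R1: 531 × 752 mm
R2: 376 × 531 mm
R3: 265 × 376 mm
R4: 188 × 265 mm
R5: 132 × 188 mm
R6: 94 × 132 mm
→ matches R5.

R5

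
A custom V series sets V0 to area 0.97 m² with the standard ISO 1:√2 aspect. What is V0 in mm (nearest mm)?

Let the short side be w mm. Then w · w√2 = 0.97 m² = 970,000 mm².
w² = 970,000/√2, so w ≈ 828.2 mm; long side = w√2 ≈ 1171.2 mm.

828 × 1171 mm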